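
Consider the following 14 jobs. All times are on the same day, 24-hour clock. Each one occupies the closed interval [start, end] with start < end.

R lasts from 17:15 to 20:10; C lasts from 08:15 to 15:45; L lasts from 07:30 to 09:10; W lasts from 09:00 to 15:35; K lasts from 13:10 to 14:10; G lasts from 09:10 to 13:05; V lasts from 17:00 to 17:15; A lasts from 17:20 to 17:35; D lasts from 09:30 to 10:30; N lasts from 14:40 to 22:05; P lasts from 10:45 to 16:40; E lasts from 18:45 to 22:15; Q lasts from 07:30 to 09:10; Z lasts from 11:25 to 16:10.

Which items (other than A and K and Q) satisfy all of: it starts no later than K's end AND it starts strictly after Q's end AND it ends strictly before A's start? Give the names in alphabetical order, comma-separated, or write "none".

Conditions: its start is no later than K's end (X.start <= 14:10) AND its start is strictly after Q's end (X.start > 09:10) AND its end is strictly before A's start (X.end < 17:20).
C: start 08:15 <= 14:10? ✓; start 08:15 > 09:10? ✗; end 15:45 < 17:20? ✓ → no.
D: start 09:30 <= 14:10? ✓; start 09:30 > 09:10? ✓; end 10:30 < 17:20? ✓ → yes.
E: start 18:45 <= 14:10? ✗; start 18:45 > 09:10? ✓; end 22:15 < 17:20? ✗ → no.
G: start 09:10 <= 14:10? ✓; start 09:10 > 09:10? ✗; end 13:05 < 17:20? ✓ → no.
L: start 07:30 <= 14:10? ✓; start 07:30 > 09:10? ✗; end 09:10 < 17:20? ✓ → no.
N: start 14:40 <= 14:10? ✗; start 14:40 > 09:10? ✓; end 22:05 < 17:20? ✗ → no.
P: start 10:45 <= 14:10? ✓; start 10:45 > 09:10? ✓; end 16:40 < 17:20? ✓ → yes.
R: start 17:15 <= 14:10? ✗; start 17:15 > 09:10? ✓; end 20:10 < 17:20? ✗ → no.
V: start 17:00 <= 14:10? ✗; start 17:00 > 09:10? ✓; end 17:15 < 17:20? ✓ → no.
W: start 09:00 <= 14:10? ✓; start 09:00 > 09:10? ✗; end 15:35 < 17:20? ✓ → no.
Z: start 11:25 <= 14:10? ✓; start 11:25 > 09:10? ✓; end 16:10 < 17:20? ✓ → yes.
Result: D, P, Z.

D, P, Z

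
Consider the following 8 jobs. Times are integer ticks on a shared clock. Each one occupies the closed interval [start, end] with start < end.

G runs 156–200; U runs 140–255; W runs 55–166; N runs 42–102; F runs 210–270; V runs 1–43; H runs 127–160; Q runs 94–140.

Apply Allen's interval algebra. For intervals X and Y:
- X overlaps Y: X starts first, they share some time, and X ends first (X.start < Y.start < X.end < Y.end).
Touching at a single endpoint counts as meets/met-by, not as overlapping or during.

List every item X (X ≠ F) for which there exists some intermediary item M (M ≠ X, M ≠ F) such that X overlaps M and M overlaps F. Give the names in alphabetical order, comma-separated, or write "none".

H, W

Target F = [210, 270].
Intermediaries M with M overlaps F: U.
Via U — items with X overlaps U: H, W.
Union: H, W.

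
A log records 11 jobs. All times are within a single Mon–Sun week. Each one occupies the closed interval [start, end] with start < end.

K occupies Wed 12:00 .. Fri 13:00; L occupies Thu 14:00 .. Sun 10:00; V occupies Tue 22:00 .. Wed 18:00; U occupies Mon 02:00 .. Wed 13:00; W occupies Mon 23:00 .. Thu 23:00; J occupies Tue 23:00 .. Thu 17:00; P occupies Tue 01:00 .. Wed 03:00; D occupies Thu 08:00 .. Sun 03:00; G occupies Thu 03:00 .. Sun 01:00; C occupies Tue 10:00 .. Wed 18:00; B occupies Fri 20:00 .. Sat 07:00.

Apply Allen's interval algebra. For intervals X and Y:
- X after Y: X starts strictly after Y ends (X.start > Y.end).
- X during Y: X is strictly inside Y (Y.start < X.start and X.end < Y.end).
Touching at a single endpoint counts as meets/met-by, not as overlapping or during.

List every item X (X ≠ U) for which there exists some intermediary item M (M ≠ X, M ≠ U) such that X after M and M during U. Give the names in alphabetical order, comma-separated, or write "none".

Target U = [Mon 02:00, Wed 13:00].
Intermediaries M with M during U: P.
Via P — items with X after P: B, D, G, K, L.
Union: B, D, G, K, L.

B, D, G, K, L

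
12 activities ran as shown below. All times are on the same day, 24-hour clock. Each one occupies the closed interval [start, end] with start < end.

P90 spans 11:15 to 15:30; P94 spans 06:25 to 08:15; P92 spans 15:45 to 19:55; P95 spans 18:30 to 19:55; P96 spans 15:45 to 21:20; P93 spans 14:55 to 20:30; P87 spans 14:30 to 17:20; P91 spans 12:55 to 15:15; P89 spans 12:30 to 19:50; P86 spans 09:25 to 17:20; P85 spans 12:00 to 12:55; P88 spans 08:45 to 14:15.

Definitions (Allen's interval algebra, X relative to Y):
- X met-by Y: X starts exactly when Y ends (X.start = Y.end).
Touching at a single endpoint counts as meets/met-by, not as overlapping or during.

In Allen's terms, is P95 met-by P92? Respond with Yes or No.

No

P95 = [18:30, 19:55], P92 = [15:45, 19:55].
Actual relation of P95 to P92: finishes.
Asked whether 'met-by' holds → No.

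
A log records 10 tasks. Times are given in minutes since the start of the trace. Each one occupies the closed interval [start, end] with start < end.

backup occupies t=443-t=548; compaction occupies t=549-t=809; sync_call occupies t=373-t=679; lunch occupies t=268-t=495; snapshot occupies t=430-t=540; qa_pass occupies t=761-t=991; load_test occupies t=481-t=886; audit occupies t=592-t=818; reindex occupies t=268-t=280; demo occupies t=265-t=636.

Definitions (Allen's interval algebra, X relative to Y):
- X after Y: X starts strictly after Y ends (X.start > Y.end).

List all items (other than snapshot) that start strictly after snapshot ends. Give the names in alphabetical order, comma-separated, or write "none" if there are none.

Target snapshot = [t=430, t=540].
audit [t=592, t=818] → after → yes.
backup [t=443, t=548] → overlapped-by → no.
compaction [t=549, t=809] → after → yes.
demo [t=265, t=636] → contains → no.
load_test [t=481, t=886] → overlapped-by → no.
lunch [t=268, t=495] → overlaps → no.
qa_pass [t=761, t=991] → after → yes.
reindex [t=268, t=280] → before → no.
sync_call [t=373, t=679] → contains → no.
Result: audit, compaction, qa_pass.

audit, compaction, qa_pass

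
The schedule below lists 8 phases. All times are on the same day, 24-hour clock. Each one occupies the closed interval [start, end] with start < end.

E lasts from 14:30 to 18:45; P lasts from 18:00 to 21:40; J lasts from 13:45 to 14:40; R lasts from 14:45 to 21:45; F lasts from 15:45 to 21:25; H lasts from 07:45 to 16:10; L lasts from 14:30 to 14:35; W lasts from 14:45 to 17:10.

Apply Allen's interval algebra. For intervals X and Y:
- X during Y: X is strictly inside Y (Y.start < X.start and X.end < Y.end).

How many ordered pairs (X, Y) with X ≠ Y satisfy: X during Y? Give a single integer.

6

Checking all 56 ordered pairs for relation 'during'; matching pairs in alphabetical order:
(F, R): F during R ✓
(J, H): J during H ✓
(L, H): L during H ✓
(L, J): L during J ✓
(P, R): P during R ✓
(W, E): W during E ✓
Count: 6.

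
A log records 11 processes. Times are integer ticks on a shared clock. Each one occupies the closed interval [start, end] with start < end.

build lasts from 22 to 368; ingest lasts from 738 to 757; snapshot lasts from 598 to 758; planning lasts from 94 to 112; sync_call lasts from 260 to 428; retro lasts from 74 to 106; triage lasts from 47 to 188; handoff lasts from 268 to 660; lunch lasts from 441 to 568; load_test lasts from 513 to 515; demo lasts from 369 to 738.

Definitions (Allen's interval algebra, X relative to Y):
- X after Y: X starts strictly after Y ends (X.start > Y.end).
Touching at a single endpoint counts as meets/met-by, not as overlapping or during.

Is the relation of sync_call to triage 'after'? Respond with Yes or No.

sync_call = [260, 428], triage = [47, 188].
Actual relation of sync_call to triage: after.
Asked whether 'after' holds → Yes.

Yes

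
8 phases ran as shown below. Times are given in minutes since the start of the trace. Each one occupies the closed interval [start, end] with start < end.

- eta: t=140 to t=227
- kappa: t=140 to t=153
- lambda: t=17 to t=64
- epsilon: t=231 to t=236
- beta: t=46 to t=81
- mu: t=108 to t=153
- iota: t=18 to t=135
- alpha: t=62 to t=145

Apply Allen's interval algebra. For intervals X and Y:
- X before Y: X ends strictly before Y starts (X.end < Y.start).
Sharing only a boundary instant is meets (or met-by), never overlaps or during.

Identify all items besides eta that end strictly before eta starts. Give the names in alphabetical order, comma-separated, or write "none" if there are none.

Target eta = [t=140, t=227].
alpha [t=62, t=145] → overlaps → no.
beta [t=46, t=81] → before → yes.
epsilon [t=231, t=236] → after → no.
iota [t=18, t=135] → before → yes.
kappa [t=140, t=153] → starts → no.
lambda [t=17, t=64] → before → yes.
mu [t=108, t=153] → overlaps → no.
Result: beta, iota, lambda.

beta, iota, lambda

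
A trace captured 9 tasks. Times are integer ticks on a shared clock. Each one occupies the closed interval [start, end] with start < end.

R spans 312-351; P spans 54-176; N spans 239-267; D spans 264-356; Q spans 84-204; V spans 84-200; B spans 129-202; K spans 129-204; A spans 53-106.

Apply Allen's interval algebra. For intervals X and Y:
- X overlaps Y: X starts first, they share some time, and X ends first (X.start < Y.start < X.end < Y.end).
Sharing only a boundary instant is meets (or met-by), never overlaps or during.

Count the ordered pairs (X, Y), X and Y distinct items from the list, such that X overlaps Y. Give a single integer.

10

Checking all 72 ordered pairs for relation 'overlaps'; matching pairs in alphabetical order:
(A, P): A overlaps P ✓
(A, Q): A overlaps Q ✓
(A, V): A overlaps V ✓
(N, D): N overlaps D ✓
(P, B): P overlaps B ✓
(P, K): P overlaps K ✓
(P, Q): P overlaps Q ✓
(P, V): P overlaps V ✓
(V, B): V overlaps B ✓
(V, K): V overlaps K ✓
Count: 10.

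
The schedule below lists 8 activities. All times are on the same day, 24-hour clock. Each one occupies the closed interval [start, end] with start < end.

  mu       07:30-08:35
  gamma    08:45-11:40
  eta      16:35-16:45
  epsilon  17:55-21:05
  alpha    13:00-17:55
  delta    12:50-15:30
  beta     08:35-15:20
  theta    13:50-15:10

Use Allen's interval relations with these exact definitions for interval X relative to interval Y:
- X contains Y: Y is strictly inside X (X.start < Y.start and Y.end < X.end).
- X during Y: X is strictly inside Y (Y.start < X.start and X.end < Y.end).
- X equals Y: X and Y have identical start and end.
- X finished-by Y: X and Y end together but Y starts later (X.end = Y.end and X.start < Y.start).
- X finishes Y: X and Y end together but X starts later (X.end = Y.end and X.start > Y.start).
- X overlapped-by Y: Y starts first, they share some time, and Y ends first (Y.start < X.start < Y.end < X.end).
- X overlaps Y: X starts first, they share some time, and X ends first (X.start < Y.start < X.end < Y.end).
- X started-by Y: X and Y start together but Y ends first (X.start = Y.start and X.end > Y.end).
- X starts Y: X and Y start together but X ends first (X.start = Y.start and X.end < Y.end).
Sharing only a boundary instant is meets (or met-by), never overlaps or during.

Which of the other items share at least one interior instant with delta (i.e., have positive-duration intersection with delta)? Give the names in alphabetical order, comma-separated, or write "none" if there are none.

Target delta = [12:50, 15:30].
alpha [13:00, 17:55] → overlapped-by → yes.
beta [08:35, 15:20] → overlaps → yes.
epsilon [17:55, 21:05] → after → no.
eta [16:35, 16:45] → after → no.
gamma [08:45, 11:40] → before → no.
mu [07:30, 08:35] → before → no.
theta [13:50, 15:10] → during → yes.
Result: alpha, beta, theta.

alpha, beta, theta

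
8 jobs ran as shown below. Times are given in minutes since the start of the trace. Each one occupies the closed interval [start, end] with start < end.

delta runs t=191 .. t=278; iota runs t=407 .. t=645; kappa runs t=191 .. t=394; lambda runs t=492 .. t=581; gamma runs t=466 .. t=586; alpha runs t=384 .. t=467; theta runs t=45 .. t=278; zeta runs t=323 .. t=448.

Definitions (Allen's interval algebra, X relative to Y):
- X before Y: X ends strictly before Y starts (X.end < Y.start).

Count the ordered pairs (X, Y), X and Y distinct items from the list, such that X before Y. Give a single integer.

16

Checking all 56 ordered pairs for relation 'before'; matching pairs in alphabetical order:
(alpha, lambda): alpha before lambda ✓
(delta, alpha): delta before alpha ✓
(delta, gamma): delta before gamma ✓
(delta, iota): delta before iota ✓
(delta, lambda): delta before lambda ✓
(delta, zeta): delta before zeta ✓
(kappa, gamma): kappa before gamma ✓
(kappa, iota): kappa before iota ✓
(kappa, lambda): kappa before lambda ✓
(theta, alpha): theta before alpha ✓
(theta, gamma): theta before gamma ✓
(theta, iota): theta before iota ✓
(theta, lambda): theta before lambda ✓
(theta, zeta): theta before zeta ✓
(zeta, gamma): zeta before gamma ✓
(zeta, lambda): zeta before lambda ✓
Count: 16.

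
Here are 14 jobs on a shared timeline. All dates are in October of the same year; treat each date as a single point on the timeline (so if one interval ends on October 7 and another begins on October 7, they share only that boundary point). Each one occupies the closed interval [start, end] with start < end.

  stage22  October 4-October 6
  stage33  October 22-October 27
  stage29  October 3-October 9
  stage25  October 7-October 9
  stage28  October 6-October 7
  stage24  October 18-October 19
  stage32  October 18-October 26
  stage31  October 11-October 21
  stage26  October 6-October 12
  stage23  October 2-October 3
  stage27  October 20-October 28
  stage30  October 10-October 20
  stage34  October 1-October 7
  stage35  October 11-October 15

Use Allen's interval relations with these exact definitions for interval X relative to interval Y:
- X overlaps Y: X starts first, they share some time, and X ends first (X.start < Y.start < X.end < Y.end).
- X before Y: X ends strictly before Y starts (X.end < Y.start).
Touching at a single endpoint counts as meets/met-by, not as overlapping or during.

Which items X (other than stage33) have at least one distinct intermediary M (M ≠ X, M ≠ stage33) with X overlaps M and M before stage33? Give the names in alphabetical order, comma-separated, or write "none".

Target stage33 = [October 22, October 27].
Intermediaries M with M before stage33: stage22, stage23, stage24, stage25, stage26, stage28, stage29, stage30, stage31, stage34, stage35.
Via stage22 — items with X overlaps stage22: none.
Via stage23 — items with X overlaps stage23: none.
Via stage24 — items with X overlaps stage24: none.
Via stage25 — items with X overlaps stage25: none.
Via stage26 — items with X overlaps stage26: stage29, stage34.
Via stage28 — items with X overlaps stage28: none.
Via stage29 — items with X overlaps stage29: stage34.
Via stage30 — items with X overlaps stage30: stage26.
Via stage31 — items with X overlaps stage31: stage26, stage30.
Via stage34 — items with X overlaps stage34: none.
Via stage35 — items with X overlaps stage35: stage26.
Union: stage26, stage29, stage30, stage34.

stage26, stage29, stage30, stage34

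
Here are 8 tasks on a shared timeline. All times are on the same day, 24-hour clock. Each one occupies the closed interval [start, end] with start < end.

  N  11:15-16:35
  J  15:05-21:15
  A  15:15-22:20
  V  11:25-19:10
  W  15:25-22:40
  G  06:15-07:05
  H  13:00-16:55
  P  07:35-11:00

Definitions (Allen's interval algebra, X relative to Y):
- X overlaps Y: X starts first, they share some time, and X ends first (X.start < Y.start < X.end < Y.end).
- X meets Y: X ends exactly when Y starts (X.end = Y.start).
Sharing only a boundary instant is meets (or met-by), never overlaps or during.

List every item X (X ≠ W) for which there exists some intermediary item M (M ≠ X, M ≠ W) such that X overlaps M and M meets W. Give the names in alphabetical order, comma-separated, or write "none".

none

Target W = [15:25, 22:40].
Intermediaries M with M meets W: none.
Union: none.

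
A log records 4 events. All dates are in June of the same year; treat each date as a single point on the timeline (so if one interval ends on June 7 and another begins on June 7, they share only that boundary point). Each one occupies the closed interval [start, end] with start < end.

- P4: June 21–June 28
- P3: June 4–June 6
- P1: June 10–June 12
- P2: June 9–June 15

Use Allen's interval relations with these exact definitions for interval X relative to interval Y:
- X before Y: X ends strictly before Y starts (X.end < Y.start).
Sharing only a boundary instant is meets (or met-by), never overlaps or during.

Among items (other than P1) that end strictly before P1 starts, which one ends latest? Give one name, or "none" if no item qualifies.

Target P1 = [June 10, June 12].
P2 [June 9, June 15] → contains → excluded.
P3 [June 4, June 6] → before → candidate.
P4 [June 21, June 28] → after → excluded.
Among candidates, latest end is June 6 → P3.

P3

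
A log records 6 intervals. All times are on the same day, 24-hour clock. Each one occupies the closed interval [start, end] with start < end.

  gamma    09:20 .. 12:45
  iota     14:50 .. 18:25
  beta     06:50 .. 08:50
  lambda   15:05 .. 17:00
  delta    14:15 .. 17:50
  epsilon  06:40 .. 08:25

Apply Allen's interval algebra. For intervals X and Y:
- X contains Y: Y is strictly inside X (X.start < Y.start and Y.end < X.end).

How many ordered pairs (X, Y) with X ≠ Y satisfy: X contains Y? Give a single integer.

Checking all 30 ordered pairs for relation 'contains'; matching pairs in alphabetical order:
(delta, lambda): delta contains lambda ✓
(iota, lambda): iota contains lambda ✓
Count: 2.

2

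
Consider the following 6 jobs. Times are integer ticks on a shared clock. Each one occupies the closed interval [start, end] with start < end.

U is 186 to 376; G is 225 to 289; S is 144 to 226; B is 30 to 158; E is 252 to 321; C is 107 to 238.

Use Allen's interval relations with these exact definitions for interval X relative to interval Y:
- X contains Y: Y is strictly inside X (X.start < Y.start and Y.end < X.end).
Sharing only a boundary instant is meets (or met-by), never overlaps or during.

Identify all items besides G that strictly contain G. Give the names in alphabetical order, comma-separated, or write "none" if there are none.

U

Target G = [225, 289].
B [30, 158] → before → no.
C [107, 238] → overlaps → no.
E [252, 321] → overlapped-by → no.
S [144, 226] → overlaps → no.
U [186, 376] → contains → yes.
Result: U.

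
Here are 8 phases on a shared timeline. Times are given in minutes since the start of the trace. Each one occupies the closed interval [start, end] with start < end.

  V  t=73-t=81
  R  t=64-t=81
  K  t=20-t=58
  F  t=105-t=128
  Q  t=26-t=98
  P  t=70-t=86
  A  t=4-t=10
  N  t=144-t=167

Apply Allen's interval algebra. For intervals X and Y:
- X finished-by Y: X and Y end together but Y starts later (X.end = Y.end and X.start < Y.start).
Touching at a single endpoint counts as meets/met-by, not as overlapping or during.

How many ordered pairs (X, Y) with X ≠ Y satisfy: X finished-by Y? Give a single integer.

Checking all 56 ordered pairs for relation 'finished-by'; matching pairs in alphabetical order:
(R, V): R finished-by V ✓
Count: 1.

1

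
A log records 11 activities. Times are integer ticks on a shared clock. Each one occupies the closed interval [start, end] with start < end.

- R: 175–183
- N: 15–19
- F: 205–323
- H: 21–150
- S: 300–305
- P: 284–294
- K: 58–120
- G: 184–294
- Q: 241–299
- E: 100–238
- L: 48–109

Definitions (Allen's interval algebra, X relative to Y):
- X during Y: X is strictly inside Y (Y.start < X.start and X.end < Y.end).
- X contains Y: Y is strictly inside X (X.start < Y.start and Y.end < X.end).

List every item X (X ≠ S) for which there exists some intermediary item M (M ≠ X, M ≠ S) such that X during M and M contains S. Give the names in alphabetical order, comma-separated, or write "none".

Target S = [300, 305].
Intermediaries M with M contains S: F.
Via F — items with X during F: P, Q.
Union: P, Q.

P, Q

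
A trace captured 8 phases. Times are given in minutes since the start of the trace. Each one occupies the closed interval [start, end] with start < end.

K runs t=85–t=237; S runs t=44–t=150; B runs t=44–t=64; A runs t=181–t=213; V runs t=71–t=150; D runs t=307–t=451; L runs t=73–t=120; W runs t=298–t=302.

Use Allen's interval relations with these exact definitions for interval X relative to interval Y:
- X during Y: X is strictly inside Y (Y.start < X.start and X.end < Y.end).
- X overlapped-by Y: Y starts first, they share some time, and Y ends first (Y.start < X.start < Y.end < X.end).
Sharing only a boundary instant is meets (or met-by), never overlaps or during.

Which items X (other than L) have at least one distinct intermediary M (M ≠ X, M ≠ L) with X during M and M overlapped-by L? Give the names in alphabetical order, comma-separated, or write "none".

A

Target L = [t=73, t=120].
Intermediaries M with M overlapped-by L: K.
Via K — items with X during K: A.
Union: A.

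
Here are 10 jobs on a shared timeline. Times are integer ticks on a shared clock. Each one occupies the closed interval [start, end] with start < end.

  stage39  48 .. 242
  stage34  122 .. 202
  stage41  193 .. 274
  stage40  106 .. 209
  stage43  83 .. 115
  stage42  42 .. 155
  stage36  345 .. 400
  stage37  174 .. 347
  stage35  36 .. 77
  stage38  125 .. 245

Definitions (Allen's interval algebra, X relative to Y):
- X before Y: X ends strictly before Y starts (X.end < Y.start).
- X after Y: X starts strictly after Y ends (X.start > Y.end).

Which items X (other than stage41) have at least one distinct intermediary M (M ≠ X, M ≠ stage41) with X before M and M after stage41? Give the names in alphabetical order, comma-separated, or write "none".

stage34, stage35, stage38, stage39, stage40, stage42, stage43

Target stage41 = [193, 274].
Intermediaries M with M after stage41: stage36.
Via stage36 — items with X before stage36: stage34, stage35, stage38, stage39, stage40, stage42, stage43.
Union: stage34, stage35, stage38, stage39, stage40, stage42, stage43.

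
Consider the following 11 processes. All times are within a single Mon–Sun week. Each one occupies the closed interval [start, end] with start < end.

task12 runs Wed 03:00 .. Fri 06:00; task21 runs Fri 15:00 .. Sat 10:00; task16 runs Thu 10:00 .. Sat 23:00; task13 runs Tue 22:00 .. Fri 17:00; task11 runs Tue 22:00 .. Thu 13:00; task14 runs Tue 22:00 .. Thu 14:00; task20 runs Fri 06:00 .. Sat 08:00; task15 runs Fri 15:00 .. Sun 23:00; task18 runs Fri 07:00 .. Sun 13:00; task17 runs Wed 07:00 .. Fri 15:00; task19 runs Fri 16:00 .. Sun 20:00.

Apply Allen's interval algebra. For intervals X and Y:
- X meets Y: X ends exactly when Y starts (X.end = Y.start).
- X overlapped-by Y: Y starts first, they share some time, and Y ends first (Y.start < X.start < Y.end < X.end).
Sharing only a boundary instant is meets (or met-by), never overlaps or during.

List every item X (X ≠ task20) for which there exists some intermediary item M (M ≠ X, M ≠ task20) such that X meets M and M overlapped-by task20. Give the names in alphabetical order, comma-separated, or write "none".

Target task20 = [Fri 06:00, Sat 08:00].
Intermediaries M with M overlapped-by task20: task15, task18, task19, task21.
Via task15 — items with X meets task15: task17.
Via task18 — items with X meets task18: none.
Via task19 — items with X meets task19: none.
Via task21 — items with X meets task21: task17.
Union: task17.

task17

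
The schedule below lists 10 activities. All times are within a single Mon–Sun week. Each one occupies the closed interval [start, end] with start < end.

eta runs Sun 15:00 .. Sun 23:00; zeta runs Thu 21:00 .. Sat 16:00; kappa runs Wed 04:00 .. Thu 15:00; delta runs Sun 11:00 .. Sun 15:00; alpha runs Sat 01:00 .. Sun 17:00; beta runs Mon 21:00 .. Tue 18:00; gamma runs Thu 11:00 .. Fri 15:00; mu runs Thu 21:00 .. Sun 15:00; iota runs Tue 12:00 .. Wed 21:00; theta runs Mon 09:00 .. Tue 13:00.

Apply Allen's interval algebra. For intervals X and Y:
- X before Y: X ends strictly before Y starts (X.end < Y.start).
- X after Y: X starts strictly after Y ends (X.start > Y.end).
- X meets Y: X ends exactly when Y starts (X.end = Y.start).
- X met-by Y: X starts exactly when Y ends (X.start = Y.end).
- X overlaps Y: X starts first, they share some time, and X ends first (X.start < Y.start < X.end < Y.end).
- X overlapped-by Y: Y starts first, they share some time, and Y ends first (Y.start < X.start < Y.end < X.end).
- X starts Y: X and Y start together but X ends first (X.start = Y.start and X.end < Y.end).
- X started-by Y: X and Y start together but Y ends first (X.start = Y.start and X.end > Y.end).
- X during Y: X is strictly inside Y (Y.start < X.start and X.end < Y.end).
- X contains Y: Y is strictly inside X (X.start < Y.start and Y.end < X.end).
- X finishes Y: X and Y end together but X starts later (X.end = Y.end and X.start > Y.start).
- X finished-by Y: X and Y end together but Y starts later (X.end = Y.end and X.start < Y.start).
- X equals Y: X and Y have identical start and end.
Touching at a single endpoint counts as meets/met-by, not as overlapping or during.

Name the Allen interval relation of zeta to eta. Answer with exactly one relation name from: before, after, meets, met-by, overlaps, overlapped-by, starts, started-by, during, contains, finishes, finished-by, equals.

before

zeta = [Thu 21:00, Sat 16:00]; eta = [Sun 15:00, Sun 23:00].
Compare endpoints: zeta.start < eta.start, zeta.start < eta.end, zeta.end < eta.start, zeta.end < eta.end.
That pattern is 'before'.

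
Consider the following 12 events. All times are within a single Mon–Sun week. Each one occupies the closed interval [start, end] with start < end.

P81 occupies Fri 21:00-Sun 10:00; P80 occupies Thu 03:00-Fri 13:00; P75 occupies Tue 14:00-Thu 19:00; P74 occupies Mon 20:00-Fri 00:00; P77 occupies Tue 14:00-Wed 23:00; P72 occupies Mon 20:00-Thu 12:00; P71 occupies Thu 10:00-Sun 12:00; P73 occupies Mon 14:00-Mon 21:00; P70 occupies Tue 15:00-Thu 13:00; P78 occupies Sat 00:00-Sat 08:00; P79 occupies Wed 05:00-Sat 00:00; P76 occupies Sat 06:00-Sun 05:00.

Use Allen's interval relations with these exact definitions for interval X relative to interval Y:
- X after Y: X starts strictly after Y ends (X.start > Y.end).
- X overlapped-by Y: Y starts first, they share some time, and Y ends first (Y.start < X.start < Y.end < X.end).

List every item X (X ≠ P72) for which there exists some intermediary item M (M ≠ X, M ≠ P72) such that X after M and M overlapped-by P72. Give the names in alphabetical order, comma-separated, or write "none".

P76, P78, P81

Target P72 = [Mon 20:00, Thu 12:00].
Intermediaries M with M overlapped-by P72: P70, P71, P75, P79, P80.
Via P70 — items with X after P70: P76, P78, P81.
Via P71 — items with X after P71: none.
Via P75 — items with X after P75: P76, P78, P81.
Via P79 — items with X after P79: P76.
Via P80 — items with X after P80: P76, P78, P81.
Union: P76, P78, P81.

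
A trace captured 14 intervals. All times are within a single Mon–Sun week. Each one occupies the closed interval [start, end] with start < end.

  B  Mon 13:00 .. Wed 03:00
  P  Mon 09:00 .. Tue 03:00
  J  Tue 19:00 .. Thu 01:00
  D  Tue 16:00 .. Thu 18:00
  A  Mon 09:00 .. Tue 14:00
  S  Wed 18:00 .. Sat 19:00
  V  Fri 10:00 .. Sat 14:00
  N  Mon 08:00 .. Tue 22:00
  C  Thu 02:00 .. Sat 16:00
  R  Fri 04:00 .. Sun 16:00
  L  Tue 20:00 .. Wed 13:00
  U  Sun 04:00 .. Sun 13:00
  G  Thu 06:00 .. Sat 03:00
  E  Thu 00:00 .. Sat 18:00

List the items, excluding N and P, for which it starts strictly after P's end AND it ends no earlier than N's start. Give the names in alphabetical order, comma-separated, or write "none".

Conditions: its start is strictly after P's end (X.start > Tue 03:00) AND its end is no earlier than N's start (X.end >= Mon 08:00).
A: start Mon 09:00 > Tue 03:00? ✗; end Tue 14:00 >= Mon 08:00? ✓ → no.
B: start Mon 13:00 > Tue 03:00? ✗; end Wed 03:00 >= Mon 08:00? ✓ → no.
C: start Thu 02:00 > Tue 03:00? ✓; end Sat 16:00 >= Mon 08:00? ✓ → yes.
D: start Tue 16:00 > Tue 03:00? ✓; end Thu 18:00 >= Mon 08:00? ✓ → yes.
E: start Thu 00:00 > Tue 03:00? ✓; end Sat 18:00 >= Mon 08:00? ✓ → yes.
G: start Thu 06:00 > Tue 03:00? ✓; end Sat 03:00 >= Mon 08:00? ✓ → yes.
J: start Tue 19:00 > Tue 03:00? ✓; end Thu 01:00 >= Mon 08:00? ✓ → yes.
L: start Tue 20:00 > Tue 03:00? ✓; end Wed 13:00 >= Mon 08:00? ✓ → yes.
R: start Fri 04:00 > Tue 03:00? ✓; end Sun 16:00 >= Mon 08:00? ✓ → yes.
S: start Wed 18:00 > Tue 03:00? ✓; end Sat 19:00 >= Mon 08:00? ✓ → yes.
U: start Sun 04:00 > Tue 03:00? ✓; end Sun 13:00 >= Mon 08:00? ✓ → yes.
V: start Fri 10:00 > Tue 03:00? ✓; end Sat 14:00 >= Mon 08:00? ✓ → yes.
Result: C, D, E, G, J, L, R, S, U, V.

C, D, E, G, J, L, R, S, U, V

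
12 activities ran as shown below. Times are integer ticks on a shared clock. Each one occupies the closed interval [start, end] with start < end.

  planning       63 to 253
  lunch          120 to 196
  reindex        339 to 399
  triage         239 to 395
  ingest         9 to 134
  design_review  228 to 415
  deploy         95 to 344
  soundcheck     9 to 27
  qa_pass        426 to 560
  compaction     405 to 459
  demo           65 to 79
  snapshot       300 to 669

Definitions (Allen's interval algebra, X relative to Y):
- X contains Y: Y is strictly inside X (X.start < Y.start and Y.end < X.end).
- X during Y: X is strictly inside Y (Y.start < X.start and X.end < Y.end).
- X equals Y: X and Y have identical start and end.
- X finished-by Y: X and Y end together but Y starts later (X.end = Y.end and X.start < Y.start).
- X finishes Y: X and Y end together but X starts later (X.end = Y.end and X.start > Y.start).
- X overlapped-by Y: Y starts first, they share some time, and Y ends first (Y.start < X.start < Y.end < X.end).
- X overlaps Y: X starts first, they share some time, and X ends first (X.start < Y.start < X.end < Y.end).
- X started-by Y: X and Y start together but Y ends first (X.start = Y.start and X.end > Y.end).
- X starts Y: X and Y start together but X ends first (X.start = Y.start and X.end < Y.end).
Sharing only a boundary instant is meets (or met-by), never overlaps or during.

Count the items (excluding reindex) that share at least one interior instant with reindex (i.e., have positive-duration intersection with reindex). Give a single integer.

Target reindex = [339, 399].
compaction [405, 459] → after → no.
demo [65, 79] → before → no.
deploy [95, 344] → overlaps → counts.
design_review [228, 415] → contains → counts.
ingest [9, 134] → before → no.
lunch [120, 196] → before → no.
planning [63, 253] → before → no.
qa_pass [426, 560] → after → no.
snapshot [300, 669] → contains → counts.
soundcheck [9, 27] → before → no.
triage [239, 395] → overlaps → counts.
Total: 4.

4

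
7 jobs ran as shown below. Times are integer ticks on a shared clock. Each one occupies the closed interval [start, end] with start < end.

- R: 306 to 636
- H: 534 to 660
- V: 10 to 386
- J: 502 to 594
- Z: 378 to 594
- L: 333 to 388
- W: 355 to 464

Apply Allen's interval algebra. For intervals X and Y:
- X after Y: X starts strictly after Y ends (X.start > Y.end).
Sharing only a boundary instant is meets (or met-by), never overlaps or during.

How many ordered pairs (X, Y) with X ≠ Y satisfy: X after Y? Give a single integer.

6

Checking all 42 ordered pairs for relation 'after'; matching pairs in alphabetical order:
(H, L): H after L ✓
(H, V): H after V ✓
(H, W): H after W ✓
(J, L): J after L ✓
(J, V): J after V ✓
(J, W): J after W ✓
Count: 6.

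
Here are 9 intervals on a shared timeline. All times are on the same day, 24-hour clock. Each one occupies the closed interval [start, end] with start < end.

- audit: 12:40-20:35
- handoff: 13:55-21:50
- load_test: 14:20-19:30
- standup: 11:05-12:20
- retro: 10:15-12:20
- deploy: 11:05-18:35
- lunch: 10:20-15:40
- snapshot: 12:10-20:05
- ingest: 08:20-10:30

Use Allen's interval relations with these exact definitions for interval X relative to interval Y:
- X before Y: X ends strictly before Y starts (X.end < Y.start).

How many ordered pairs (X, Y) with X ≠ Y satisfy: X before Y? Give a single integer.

12

Checking all 72 ordered pairs for relation 'before'; matching pairs in alphabetical order:
(ingest, audit): ingest before audit ✓
(ingest, deploy): ingest before deploy ✓
(ingest, handoff): ingest before handoff ✓
(ingest, load_test): ingest before load_test ✓
(ingest, snapshot): ingest before snapshot ✓
(ingest, standup): ingest before standup ✓
(retro, audit): retro before audit ✓
(retro, handoff): retro before handoff ✓
(retro, load_test): retro before load_test ✓
(standup, audit): standup before audit ✓
(standup, handoff): standup before handoff ✓
(standup, load_test): standup before load_test ✓
Count: 12.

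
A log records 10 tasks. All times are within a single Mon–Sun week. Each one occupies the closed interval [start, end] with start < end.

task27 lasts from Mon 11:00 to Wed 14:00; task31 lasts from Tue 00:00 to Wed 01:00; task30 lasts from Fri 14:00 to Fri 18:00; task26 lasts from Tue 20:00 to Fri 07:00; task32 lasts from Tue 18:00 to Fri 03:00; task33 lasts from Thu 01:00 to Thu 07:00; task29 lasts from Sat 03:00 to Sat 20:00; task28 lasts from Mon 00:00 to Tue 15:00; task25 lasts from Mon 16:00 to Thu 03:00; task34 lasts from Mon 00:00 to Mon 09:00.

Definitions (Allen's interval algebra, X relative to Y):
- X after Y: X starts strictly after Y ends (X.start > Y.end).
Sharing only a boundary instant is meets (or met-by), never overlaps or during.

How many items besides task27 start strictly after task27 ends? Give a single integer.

Target task27 = [Mon 11:00, Wed 14:00].
task25 [Mon 16:00, Thu 03:00] → overlapped-by → no.
task26 [Tue 20:00, Fri 07:00] → overlapped-by → no.
task28 [Mon 00:00, Tue 15:00] → overlaps → no.
task29 [Sat 03:00, Sat 20:00] → after → counts.
task30 [Fri 14:00, Fri 18:00] → after → counts.
task31 [Tue 00:00, Wed 01:00] → during → no.
task32 [Tue 18:00, Fri 03:00] → overlapped-by → no.
task33 [Thu 01:00, Thu 07:00] → after → counts.
task34 [Mon 00:00, Mon 09:00] → before → no.
Total: 3.

3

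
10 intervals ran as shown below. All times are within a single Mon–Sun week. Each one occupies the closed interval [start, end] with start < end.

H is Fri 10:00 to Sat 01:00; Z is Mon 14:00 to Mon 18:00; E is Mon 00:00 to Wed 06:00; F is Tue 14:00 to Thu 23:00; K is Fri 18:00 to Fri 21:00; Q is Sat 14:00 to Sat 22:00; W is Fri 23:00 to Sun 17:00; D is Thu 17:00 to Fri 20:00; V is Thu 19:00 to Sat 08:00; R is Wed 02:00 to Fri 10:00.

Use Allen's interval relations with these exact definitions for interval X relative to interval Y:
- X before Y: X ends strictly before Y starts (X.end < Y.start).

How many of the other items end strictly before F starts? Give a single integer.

1

Target F = [Tue 14:00, Thu 23:00].
D [Thu 17:00, Fri 20:00] → overlapped-by → no.
E [Mon 00:00, Wed 06:00] → overlaps → no.
H [Fri 10:00, Sat 01:00] → after → no.
K [Fri 18:00, Fri 21:00] → after → no.
Q [Sat 14:00, Sat 22:00] → after → no.
R [Wed 02:00, Fri 10:00] → overlapped-by → no.
V [Thu 19:00, Sat 08:00] → overlapped-by → no.
W [Fri 23:00, Sun 17:00] → after → no.
Z [Mon 14:00, Mon 18:00] → before → counts.
Total: 1.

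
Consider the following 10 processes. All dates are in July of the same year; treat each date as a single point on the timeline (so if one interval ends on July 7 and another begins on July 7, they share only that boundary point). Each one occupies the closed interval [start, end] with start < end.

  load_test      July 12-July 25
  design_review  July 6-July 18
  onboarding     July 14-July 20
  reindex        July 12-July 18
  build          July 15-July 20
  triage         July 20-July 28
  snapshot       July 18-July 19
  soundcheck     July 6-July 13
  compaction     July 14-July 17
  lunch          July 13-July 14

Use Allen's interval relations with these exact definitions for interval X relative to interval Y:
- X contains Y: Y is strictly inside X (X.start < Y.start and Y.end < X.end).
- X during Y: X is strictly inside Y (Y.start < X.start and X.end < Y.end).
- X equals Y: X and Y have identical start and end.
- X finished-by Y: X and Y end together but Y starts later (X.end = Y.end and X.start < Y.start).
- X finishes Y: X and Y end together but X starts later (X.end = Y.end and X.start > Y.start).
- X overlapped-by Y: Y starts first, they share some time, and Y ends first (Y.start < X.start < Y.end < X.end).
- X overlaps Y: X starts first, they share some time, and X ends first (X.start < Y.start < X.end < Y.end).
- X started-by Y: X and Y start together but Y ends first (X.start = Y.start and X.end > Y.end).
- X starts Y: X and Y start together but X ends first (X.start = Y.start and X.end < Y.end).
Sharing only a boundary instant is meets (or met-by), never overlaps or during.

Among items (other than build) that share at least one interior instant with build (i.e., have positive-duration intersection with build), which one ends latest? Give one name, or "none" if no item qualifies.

Target build = [July 15, July 20].
compaction [July 14, July 17] → overlaps → candidate.
design_review [July 6, July 18] → overlaps → candidate.
load_test [July 12, July 25] → contains → candidate.
lunch [July 13, July 14] → before → excluded.
onboarding [July 14, July 20] → finished-by → candidate.
reindex [July 12, July 18] → overlaps → candidate.
snapshot [July 18, July 19] → during → candidate.
soundcheck [July 6, July 13] → before → excluded.
triage [July 20, July 28] → met-by → excluded.
Among candidates, latest end is July 25 → load_test.

load_test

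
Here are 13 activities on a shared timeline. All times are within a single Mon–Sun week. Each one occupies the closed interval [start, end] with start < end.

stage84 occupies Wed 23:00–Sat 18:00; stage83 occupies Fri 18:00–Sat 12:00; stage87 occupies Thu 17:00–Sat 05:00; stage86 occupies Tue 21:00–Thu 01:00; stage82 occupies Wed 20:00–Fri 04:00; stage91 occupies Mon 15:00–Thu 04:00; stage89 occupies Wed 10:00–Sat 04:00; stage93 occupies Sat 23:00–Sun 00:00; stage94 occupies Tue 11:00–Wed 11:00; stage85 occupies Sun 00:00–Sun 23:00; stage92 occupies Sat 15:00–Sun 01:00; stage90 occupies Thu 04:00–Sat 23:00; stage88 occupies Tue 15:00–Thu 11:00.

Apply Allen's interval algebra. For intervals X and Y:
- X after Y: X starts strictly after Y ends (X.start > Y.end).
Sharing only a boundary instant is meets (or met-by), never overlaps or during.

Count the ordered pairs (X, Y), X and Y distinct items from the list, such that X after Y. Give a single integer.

40

Checking all 156 ordered pairs for relation 'after'; matching pairs in alphabetical order:
(stage82, stage94): stage82 after stage94 ✓
(stage83, stage82): stage83 after stage82 ✓
(stage83, stage86): stage83 after stage86 ✓
(stage83, stage88): stage83 after stage88 ✓
(stage83, stage91): stage83 after stage91 ✓
(stage83, stage94): stage83 after stage94 ✓
(stage84, stage94): stage84 after stage94 ✓
(stage85, stage82): stage85 after stage82 ✓
(stage85, stage83): stage85 after stage83 ✓
(stage85, stage84): stage85 after stage84 ✓
(stage85, stage86): stage85 after stage86 ✓
(stage85, stage87): stage85 after stage87 ✓
(stage85, stage88): stage85 after stage88 ✓
(stage85, stage89): stage85 after stage89 ✓
(stage85, stage90): stage85 after stage90 ✓
(stage85, stage91): stage85 after stage91 ✓
(stage85, stage94): stage85 after stage94 ✓
(stage87, stage86): stage87 after stage86 ✓
(stage87, stage88): stage87 after stage88 ✓
(stage87, stage91): stage87 after stage91 ✓
(stage87, stage94): stage87 after stage94 ✓
(stage90, stage86): stage90 after stage86 ✓
(stage90, stage94): stage90 after stage94 ✓
(stage92, stage82): stage92 after stage82 ✓
... plus 16 further pairs not listed.
Count: 40.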